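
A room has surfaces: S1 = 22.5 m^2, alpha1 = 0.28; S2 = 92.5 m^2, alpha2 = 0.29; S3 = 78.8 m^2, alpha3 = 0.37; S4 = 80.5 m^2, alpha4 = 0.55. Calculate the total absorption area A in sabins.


Given surfaces:
  Surface 1: 22.5 * 0.28 = 6.3
  Surface 2: 92.5 * 0.29 = 26.825
  Surface 3: 78.8 * 0.37 = 29.156
  Surface 4: 80.5 * 0.55 = 44.275
Formula: A = sum(Si * alpha_i)
A = 6.3 + 26.825 + 29.156 + 44.275
A = 106.56

106.56 sabins


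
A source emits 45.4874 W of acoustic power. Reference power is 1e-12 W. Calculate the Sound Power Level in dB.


Given values:
  W = 45.4874 W
  W_ref = 1e-12 W
Formula: SWL = 10 * log10(W / W_ref)
Compute ratio: W / W_ref = 45487400000000
Compute log10: log10(45487400000000) = 13.657891
Multiply: SWL = 10 * 13.657891 = 136.58

136.58 dB


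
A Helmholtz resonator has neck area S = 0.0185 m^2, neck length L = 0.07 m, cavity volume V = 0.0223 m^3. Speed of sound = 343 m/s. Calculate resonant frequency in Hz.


Given values:
  S = 0.0185 m^2, L = 0.07 m, V = 0.0223 m^3, c = 343 m/s
Formula: f = (c / (2*pi)) * sqrt(S / (V * L))
Compute V * L = 0.0223 * 0.07 = 0.001561
Compute S / (V * L) = 0.0185 / 0.001561 = 11.8514
Compute sqrt(11.8514) = 3.442586
Compute c / (2*pi) = 343 / 6.283185 = 54.590148
f = 54.590148 * 3.442586 = 187.93

187.93 Hz


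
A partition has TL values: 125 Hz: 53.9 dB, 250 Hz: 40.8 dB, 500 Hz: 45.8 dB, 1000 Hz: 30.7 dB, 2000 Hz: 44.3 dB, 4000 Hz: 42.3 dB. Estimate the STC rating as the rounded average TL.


Given TL values at each frequency:
  125 Hz: 53.9 dB
  250 Hz: 40.8 dB
  500 Hz: 45.8 dB
  1000 Hz: 30.7 dB
  2000 Hz: 44.3 dB
  4000 Hz: 42.3 dB
Formula: STC ~ round(average of TL values)
Sum = 53.9 + 40.8 + 45.8 + 30.7 + 44.3 + 42.3 = 257.8
Average = 257.8 / 6 = 42.97
Rounded: 43

43


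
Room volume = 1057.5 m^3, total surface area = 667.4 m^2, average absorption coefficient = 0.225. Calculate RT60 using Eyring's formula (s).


Given values:
  V = 1057.5 m^3, S = 667.4 m^2, alpha = 0.225
Formula: RT60 = 0.161 * V / (-S * ln(1 - alpha))
Compute ln(1 - 0.225) = ln(0.775) = -0.254892
Denominator: -667.4 * -0.254892 = 170.1149
Numerator: 0.161 * 1057.5 = 170.2575
RT60 = 170.2575 / 170.1149 = 1.001

1.001 s


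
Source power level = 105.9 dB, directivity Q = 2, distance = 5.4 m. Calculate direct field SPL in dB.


Given values:
  Lw = 105.9 dB, Q = 2, r = 5.4 m
Formula: SPL = Lw + 10 * log10(Q / (4 * pi * r^2))
Compute 4 * pi * r^2 = 4 * pi * 5.4^2 = 366.4354
Compute Q / denom = 2 / 366.4354 = 0.00545799
Compute 10 * log10(0.00545799) = -22.6297
SPL = 105.9 + (-22.6297) = 83.27

83.27 dB


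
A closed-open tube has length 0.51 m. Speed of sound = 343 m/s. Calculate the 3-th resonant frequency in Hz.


Given values:
  Tube type: closed-open, L = 0.51 m, c = 343 m/s, n = 3
Formula: f_n = (2n - 1) * c / (4 * L)
Compute 2n - 1 = 2*3 - 1 = 5
Compute 4 * L = 4 * 0.51 = 2.04
f = 5 * 343 / 2.04
f = 840.69

840.69 Hz


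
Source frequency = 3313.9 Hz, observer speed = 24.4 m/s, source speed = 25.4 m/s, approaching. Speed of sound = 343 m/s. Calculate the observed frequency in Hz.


Given values:
  f_s = 3313.9 Hz, v_o = 24.4 m/s, v_s = 25.4 m/s
  Direction: approaching
Formula: f_o = f_s * (c + v_o) / (c - v_s)
Numerator: c + v_o = 343 + 24.4 = 367.4
Denominator: c - v_s = 343 - 25.4 = 317.6
f_o = 3313.9 * 367.4 / 317.6 = 3833.52

3833.52 Hz


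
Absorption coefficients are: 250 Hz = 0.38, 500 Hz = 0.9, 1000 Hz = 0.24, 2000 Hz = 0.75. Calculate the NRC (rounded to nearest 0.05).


Given values:
  a_250 = 0.38, a_500 = 0.9
  a_1000 = 0.24, a_2000 = 0.75
Formula: NRC = (a250 + a500 + a1000 + a2000) / 4
Sum = 0.38 + 0.9 + 0.24 + 0.75 = 2.27
NRC = 2.27 / 4 = 0.5675
Rounded to nearest 0.05: 0.55

0.55


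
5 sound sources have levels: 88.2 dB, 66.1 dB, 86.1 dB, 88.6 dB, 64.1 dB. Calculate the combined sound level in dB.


Formula: L_total = 10 * log10( sum(10^(Li/10)) )
  Source 1: 10^(88.2/10) = 660693448.0076
  Source 2: 10^(66.1/10) = 4073802.778
  Source 3: 10^(86.1/10) = 407380277.8041
  Source 4: 10^(88.6/10) = 724435960.075
  Source 5: 10^(64.1/10) = 2570395.7828
Sum of linear values = 1799153884.4475
L_total = 10 * log10(1799153884.4475) = 92.55

92.55 dB


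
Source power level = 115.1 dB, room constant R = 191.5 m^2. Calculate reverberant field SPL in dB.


Given values:
  Lw = 115.1 dB, R = 191.5 m^2
Formula: SPL = Lw + 10 * log10(4 / R)
Compute 4 / R = 4 / 191.5 = 0.020888
Compute 10 * log10(0.020888) = -16.801
SPL = 115.1 + (-16.801) = 98.3

98.3 dB


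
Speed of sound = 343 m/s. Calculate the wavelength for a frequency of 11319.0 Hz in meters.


Given values:
  c = 343 m/s, f = 11319.0 Hz
Formula: lambda = c / f
lambda = 343 / 11319.0
lambda = 0.0303

0.0303 m


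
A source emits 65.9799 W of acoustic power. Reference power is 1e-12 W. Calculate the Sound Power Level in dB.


Given values:
  W = 65.9799 W
  W_ref = 1e-12 W
Formula: SWL = 10 * log10(W / W_ref)
Compute ratio: W / W_ref = 65979900000000
Compute log10: log10(65979900000000) = 13.819412
Multiply: SWL = 10 * 13.819412 = 138.19

138.19 dB


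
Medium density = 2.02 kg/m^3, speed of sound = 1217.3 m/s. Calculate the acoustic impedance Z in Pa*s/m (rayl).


Given values:
  rho = 2.02 kg/m^3
  c = 1217.3 m/s
Formula: Z = rho * c
Z = 2.02 * 1217.3
Z = 2458.95

2458.95 rayl


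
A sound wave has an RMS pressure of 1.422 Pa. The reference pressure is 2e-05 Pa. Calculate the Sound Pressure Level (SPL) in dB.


Given values:
  p = 1.422 Pa
  p_ref = 2e-05 Pa
Formula: SPL = 20 * log10(p / p_ref)
Compute ratio: p / p_ref = 1.422 / 2e-05 = 71100
Compute log10: log10(71100) = 4.85187
Multiply: SPL = 20 * 4.85187 = 97.04

97.04 dB


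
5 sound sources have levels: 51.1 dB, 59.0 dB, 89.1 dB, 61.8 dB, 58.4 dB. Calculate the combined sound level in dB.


Formula: L_total = 10 * log10( sum(10^(Li/10)) )
  Source 1: 10^(51.1/10) = 128824.9552
  Source 2: 10^(59.0/10) = 794328.2347
  Source 3: 10^(89.1/10) = 812830516.1641
  Source 4: 10^(61.8/10) = 1513561.2484
  Source 5: 10^(58.4/10) = 691830.9709
Sum of linear values = 815959061.5733
L_total = 10 * log10(815959061.5733) = 89.12

89.12 dB


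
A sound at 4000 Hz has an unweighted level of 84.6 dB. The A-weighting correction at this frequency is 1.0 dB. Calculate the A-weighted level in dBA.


Given values:
  SPL = 84.6 dB
  A-weighting at 4000 Hz = 1.0 dB
Formula: L_A = SPL + A_weight
L_A = 84.6 + (1.0)
L_A = 85.6

85.6 dBA


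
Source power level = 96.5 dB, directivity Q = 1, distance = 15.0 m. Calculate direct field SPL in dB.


Given values:
  Lw = 96.5 dB, Q = 1, r = 15.0 m
Formula: SPL = Lw + 10 * log10(Q / (4 * pi * r^2))
Compute 4 * pi * r^2 = 4 * pi * 15.0^2 = 2827.4334
Compute Q / denom = 1 / 2827.4334 = 0.00035368
Compute 10 * log10(0.00035368) = -34.5139
SPL = 96.5 + (-34.5139) = 61.99

61.99 dB


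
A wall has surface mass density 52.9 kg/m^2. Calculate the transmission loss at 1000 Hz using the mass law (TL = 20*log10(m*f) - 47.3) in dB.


Given values:
  m = 52.9 kg/m^2, f = 1000 Hz
Formula: TL = 20 * log10(m * f) - 47.3
Compute m * f = 52.9 * 1000 = 52900.0
Compute log10(52900.0) = 4.723456
Compute 20 * 4.723456 = 94.4691
TL = 94.4691 - 47.3 = 47.17

47.17 dB


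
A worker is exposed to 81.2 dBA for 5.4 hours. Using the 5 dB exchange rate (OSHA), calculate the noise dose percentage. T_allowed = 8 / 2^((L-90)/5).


Given values:
  L = 81.2 dBA, T = 5.4 hours
Formula: T_allowed = 8 / 2^((L - 90) / 5)
Compute exponent: (81.2 - 90) / 5 = -1.76
Compute 2^(-1.76) = 0.295248
T_allowed = 8 / 0.295248 = 27.095865 hours
Dose = (T / T_allowed) * 100
Dose = (5.4 / 27.095865) * 100 = 19.93

19.93 %


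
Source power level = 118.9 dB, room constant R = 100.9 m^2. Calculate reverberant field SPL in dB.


Given values:
  Lw = 118.9 dB, R = 100.9 m^2
Formula: SPL = Lw + 10 * log10(4 / R)
Compute 4 / R = 4 / 100.9 = 0.039643
Compute 10 * log10(0.039643) = -14.0183
SPL = 118.9 + (-14.0183) = 104.88

104.88 dB


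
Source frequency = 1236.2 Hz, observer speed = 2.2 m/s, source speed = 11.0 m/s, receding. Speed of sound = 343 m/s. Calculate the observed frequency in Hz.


Given values:
  f_s = 1236.2 Hz, v_o = 2.2 m/s, v_s = 11.0 m/s
  Direction: receding
Formula: f_o = f_s * (c - v_o) / (c + v_s)
Numerator: c - v_o = 343 - 2.2 = 340.8
Denominator: c + v_s = 343 + 11.0 = 354.0
f_o = 1236.2 * 340.8 / 354.0 = 1190.1

1190.1 Hz


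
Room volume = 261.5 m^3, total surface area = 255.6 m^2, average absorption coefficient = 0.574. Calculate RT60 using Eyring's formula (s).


Given values:
  V = 261.5 m^3, S = 255.6 m^2, alpha = 0.574
Formula: RT60 = 0.161 * V / (-S * ln(1 - alpha))
Compute ln(1 - 0.574) = ln(0.426) = -0.853316
Denominator: -255.6 * -0.853316 = 218.1076
Numerator: 0.161 * 261.5 = 42.1015
RT60 = 42.1015 / 218.1076 = 0.193

0.193 s


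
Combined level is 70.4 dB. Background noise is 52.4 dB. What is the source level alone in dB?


Given values:
  L_total = 70.4 dB, L_bg = 52.4 dB
Formula: L_source = 10 * log10(10^(L_total/10) - 10^(L_bg/10))
Convert to linear:
  10^(70.4/10) = 10964781.9614
  10^(52.4/10) = 173780.0829
Difference: 10964781.9614 - 173780.0829 = 10791001.8785
L_source = 10 * log10(10791001.8785) = 70.33

70.33 dB


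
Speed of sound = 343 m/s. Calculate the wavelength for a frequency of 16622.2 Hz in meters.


Given values:
  c = 343 m/s, f = 16622.2 Hz
Formula: lambda = c / f
lambda = 343 / 16622.2
lambda = 0.0206

0.0206 m


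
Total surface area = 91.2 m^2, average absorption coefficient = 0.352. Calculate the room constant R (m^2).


Given values:
  S = 91.2 m^2, alpha = 0.352
Formula: R = S * alpha / (1 - alpha)
Numerator: 91.2 * 0.352 = 32.1024
Denominator: 1 - 0.352 = 0.648
R = 32.1024 / 0.648 = 49.54

49.54 m^2


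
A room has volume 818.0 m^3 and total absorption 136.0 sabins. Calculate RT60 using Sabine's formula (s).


Given values:
  V = 818.0 m^3
  A = 136.0 sabins
Formula: RT60 = 0.161 * V / A
Numerator: 0.161 * 818.0 = 131.698
RT60 = 131.698 / 136.0 = 0.968

0.968 s


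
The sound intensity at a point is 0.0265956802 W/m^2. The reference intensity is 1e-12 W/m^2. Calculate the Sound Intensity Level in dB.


Given values:
  I = 0.0265956802 W/m^2
  I_ref = 1e-12 W/m^2
Formula: SIL = 10 * log10(I / I_ref)
Compute ratio: I / I_ref = 26595680200
Compute log10: log10(26595680200) = 10.424811
Multiply: SIL = 10 * 10.424811 = 104.25

104.25 dB


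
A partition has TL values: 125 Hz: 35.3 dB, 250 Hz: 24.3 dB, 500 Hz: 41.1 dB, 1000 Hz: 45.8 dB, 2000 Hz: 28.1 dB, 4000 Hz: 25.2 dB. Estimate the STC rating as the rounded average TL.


Given TL values at each frequency:
  125 Hz: 35.3 dB
  250 Hz: 24.3 dB
  500 Hz: 41.1 dB
  1000 Hz: 45.8 dB
  2000 Hz: 28.1 dB
  4000 Hz: 25.2 dB
Formula: STC ~ round(average of TL values)
Sum = 35.3 + 24.3 + 41.1 + 45.8 + 28.1 + 25.2 = 199.8
Average = 199.8 / 6 = 33.3
Rounded: 33

33


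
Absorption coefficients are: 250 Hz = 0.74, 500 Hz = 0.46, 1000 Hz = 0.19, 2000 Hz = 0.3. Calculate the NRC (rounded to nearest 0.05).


Given values:
  a_250 = 0.74, a_500 = 0.46
  a_1000 = 0.19, a_2000 = 0.3
Formula: NRC = (a250 + a500 + a1000 + a2000) / 4
Sum = 0.74 + 0.46 + 0.19 + 0.3 = 1.69
NRC = 1.69 / 4 = 0.4225
Rounded to nearest 0.05: 0.4

0.4


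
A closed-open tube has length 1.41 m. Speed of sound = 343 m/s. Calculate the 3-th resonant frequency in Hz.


Given values:
  Tube type: closed-open, L = 1.41 m, c = 343 m/s, n = 3
Formula: f_n = (2n - 1) * c / (4 * L)
Compute 2n - 1 = 2*3 - 1 = 5
Compute 4 * L = 4 * 1.41 = 5.64
f = 5 * 343 / 5.64
f = 304.08

304.08 Hz


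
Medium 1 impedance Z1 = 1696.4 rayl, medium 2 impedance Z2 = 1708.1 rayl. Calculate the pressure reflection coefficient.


Given values:
  Z1 = 1696.4 rayl, Z2 = 1708.1 rayl
Formula: R = (Z2 - Z1) / (Z2 + Z1)
Numerator: Z2 - Z1 = 1708.1 - 1696.4 = 11.7
Denominator: Z2 + Z1 = 1708.1 + 1696.4 = 3404.5
R = 11.7 / 3404.5 = 0.0034

0.0034


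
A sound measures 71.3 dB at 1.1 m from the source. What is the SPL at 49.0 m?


Given values:
  SPL1 = 71.3 dB, r1 = 1.1 m, r2 = 49.0 m
Formula: SPL2 = SPL1 - 20 * log10(r2 / r1)
Compute ratio: r2 / r1 = 49.0 / 1.1 = 44.5455
Compute log10: log10(44.5455) = 1.648804
Compute drop: 20 * 1.648804 = 32.9761
SPL2 = 71.3 - 32.9761 = 38.32

38.32 dB


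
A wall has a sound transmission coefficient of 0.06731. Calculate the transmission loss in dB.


Given values:
  tau = 0.06731
Formula: TL = 10 * log10(1 / tau)
Compute 1 / tau = 1 / 0.06731 = 14.8566
Compute log10(14.8566) = 1.171919
TL = 10 * 1.171919 = 11.72

11.72 dB


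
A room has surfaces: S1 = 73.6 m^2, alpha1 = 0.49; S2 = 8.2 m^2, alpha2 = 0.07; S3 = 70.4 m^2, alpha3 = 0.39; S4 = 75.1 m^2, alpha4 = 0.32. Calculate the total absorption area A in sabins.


Given surfaces:
  Surface 1: 73.6 * 0.49 = 36.064
  Surface 2: 8.2 * 0.07 = 0.574
  Surface 3: 70.4 * 0.39 = 27.456
  Surface 4: 75.1 * 0.32 = 24.032
Formula: A = sum(Si * alpha_i)
A = 36.064 + 0.574 + 27.456 + 24.032
A = 88.13

88.13 sabins


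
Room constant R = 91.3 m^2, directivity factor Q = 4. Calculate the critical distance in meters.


Given values:
  R = 91.3 m^2, Q = 4
Formula: d_c = 0.141 * sqrt(Q * R)
Compute Q * R = 4 * 91.3 = 365.2
Compute sqrt(365.2) = 19.1102
d_c = 0.141 * 19.1102 = 2.695

2.695 m


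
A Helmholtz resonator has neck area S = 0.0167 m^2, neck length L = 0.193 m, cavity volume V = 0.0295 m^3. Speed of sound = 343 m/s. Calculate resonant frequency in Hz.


Given values:
  S = 0.0167 m^2, L = 0.193 m, V = 0.0295 m^3, c = 343 m/s
Formula: f = (c / (2*pi)) * sqrt(S / (V * L))
Compute V * L = 0.0295 * 0.193 = 0.0056935
Compute S / (V * L) = 0.0167 / 0.0056935 = 2.9332
Compute sqrt(2.9332) = 1.712659
Compute c / (2*pi) = 343 / 6.283185 = 54.590148
f = 54.590148 * 1.712659 = 93.49

93.49 Hz


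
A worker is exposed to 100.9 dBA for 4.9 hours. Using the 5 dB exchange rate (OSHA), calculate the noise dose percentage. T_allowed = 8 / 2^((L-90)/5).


Given values:
  L = 100.9 dBA, T = 4.9 hours
Formula: T_allowed = 8 / 2^((L - 90) / 5)
Compute exponent: (100.9 - 90) / 5 = 2.18
Compute 2^(2.18) = 4.531536
T_allowed = 8 / 4.531536 = 1.765406 hours
Dose = (T / T_allowed) * 100
Dose = (4.9 / 1.765406) * 100 = 277.56

277.56 %


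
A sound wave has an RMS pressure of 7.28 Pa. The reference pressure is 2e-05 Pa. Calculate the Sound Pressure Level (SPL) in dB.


Given values:
  p = 7.28 Pa
  p_ref = 2e-05 Pa
Formula: SPL = 20 * log10(p / p_ref)
Compute ratio: p / p_ref = 7.28 / 2e-05 = 364000
Compute log10: log10(364000) = 5.561101
Multiply: SPL = 20 * 5.561101 = 111.22

111.22 dB


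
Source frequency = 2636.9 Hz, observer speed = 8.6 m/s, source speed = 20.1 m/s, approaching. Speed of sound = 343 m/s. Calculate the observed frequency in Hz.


Given values:
  f_s = 2636.9 Hz, v_o = 8.6 m/s, v_s = 20.1 m/s
  Direction: approaching
Formula: f_o = f_s * (c + v_o) / (c - v_s)
Numerator: c + v_o = 343 + 8.6 = 351.6
Denominator: c - v_s = 343 - 20.1 = 322.9
f_o = 2636.9 * 351.6 / 322.9 = 2871.27

2871.27 Hz


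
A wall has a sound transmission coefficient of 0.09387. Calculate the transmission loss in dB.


Given values:
  tau = 0.09387
Formula: TL = 10 * log10(1 / tau)
Compute 1 / tau = 1 / 0.09387 = 10.653
Compute log10(10.653) = 1.027472
TL = 10 * 1.027472 = 10.27

10.27 dB


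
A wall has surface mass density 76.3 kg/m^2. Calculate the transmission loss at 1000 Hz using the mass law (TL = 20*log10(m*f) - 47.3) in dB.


Given values:
  m = 76.3 kg/m^2, f = 1000 Hz
Formula: TL = 20 * log10(m * f) - 47.3
Compute m * f = 76.3 * 1000 = 76300.0
Compute log10(76300.0) = 4.882525
Compute 20 * 4.882525 = 97.6505
TL = 97.6505 - 47.3 = 50.35

50.35 dB


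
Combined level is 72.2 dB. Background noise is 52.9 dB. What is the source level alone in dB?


Given values:
  L_total = 72.2 dB, L_bg = 52.9 dB
Formula: L_source = 10 * log10(10^(L_total/10) - 10^(L_bg/10))
Convert to linear:
  10^(72.2/10) = 16595869.0744
  10^(52.9/10) = 194984.46
Difference: 16595869.0744 - 194984.46 = 16400884.6144
L_source = 10 * log10(16400884.6144) = 72.15

72.15 dB


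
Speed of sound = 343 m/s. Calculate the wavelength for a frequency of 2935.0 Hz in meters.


Given values:
  c = 343 m/s, f = 2935.0 Hz
Formula: lambda = c / f
lambda = 343 / 2935.0
lambda = 0.1169

0.1169 m


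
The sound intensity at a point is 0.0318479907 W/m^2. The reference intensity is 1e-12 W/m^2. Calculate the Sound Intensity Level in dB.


Given values:
  I = 0.0318479907 W/m^2
  I_ref = 1e-12 W/m^2
Formula: SIL = 10 * log10(I / I_ref)
Compute ratio: I / I_ref = 31847990700
Compute log10: log10(31847990700) = 10.503082
Multiply: SIL = 10 * 10.503082 = 105.03

105.03 dB


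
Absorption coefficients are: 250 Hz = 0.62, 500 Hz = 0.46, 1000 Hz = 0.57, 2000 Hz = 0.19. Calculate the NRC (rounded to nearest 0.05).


Given values:
  a_250 = 0.62, a_500 = 0.46
  a_1000 = 0.57, a_2000 = 0.19
Formula: NRC = (a250 + a500 + a1000 + a2000) / 4
Sum = 0.62 + 0.46 + 0.57 + 0.19 = 1.84
NRC = 1.84 / 4 = 0.46
Rounded to nearest 0.05: 0.45

0.45


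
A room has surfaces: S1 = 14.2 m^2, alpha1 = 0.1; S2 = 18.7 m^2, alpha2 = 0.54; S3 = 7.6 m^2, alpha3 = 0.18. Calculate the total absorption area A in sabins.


Given surfaces:
  Surface 1: 14.2 * 0.1 = 1.42
  Surface 2: 18.7 * 0.54 = 10.098
  Surface 3: 7.6 * 0.18 = 1.368
Formula: A = sum(Si * alpha_i)
A = 1.42 + 10.098 + 1.368
A = 12.89

12.89 sabins


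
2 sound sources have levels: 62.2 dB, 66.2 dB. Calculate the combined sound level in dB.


Formula: L_total = 10 * log10( sum(10^(Li/10)) )
  Source 1: 10^(62.2/10) = 1659586.9074
  Source 2: 10^(66.2/10) = 4168693.8347
Sum of linear values = 5828280.7421
L_total = 10 * log10(5828280.7421) = 67.66

67.66 dB


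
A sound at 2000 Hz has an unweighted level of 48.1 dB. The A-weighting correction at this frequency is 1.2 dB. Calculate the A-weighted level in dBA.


Given values:
  SPL = 48.1 dB
  A-weighting at 2000 Hz = 1.2 dB
Formula: L_A = SPL + A_weight
L_A = 48.1 + (1.2)
L_A = 49.3

49.3 dBA


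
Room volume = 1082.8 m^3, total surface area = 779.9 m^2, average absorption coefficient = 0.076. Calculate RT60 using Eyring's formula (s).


Given values:
  V = 1082.8 m^3, S = 779.9 m^2, alpha = 0.076
Formula: RT60 = 0.161 * V / (-S * ln(1 - alpha))
Compute ln(1 - 0.076) = ln(0.924) = -0.079043
Denominator: -779.9 * -0.079043 = 61.6456
Numerator: 0.161 * 1082.8 = 174.3308
RT60 = 174.3308 / 61.6456 = 2.828

2.828 s


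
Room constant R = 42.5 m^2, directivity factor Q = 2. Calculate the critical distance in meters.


Given values:
  R = 42.5 m^2, Q = 2
Formula: d_c = 0.141 * sqrt(Q * R)
Compute Q * R = 2 * 42.5 = 85.0
Compute sqrt(85.0) = 9.2195
d_c = 0.141 * 9.2195 = 1.3

1.3 m


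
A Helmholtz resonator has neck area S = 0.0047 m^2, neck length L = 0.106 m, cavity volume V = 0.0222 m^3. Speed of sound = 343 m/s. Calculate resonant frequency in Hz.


Given values:
  S = 0.0047 m^2, L = 0.106 m, V = 0.0222 m^3, c = 343 m/s
Formula: f = (c / (2*pi)) * sqrt(S / (V * L))
Compute V * L = 0.0222 * 0.106 = 0.0023532
Compute S / (V * L) = 0.0047 / 0.0023532 = 1.9973
Compute sqrt(1.9973) = 1.413259
Compute c / (2*pi) = 343 / 6.283185 = 54.590148
f = 54.590148 * 1.413259 = 77.15

77.15 Hz


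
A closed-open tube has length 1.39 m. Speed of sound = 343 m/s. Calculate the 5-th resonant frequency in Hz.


Given values:
  Tube type: closed-open, L = 1.39 m, c = 343 m/s, n = 5
Formula: f_n = (2n - 1) * c / (4 * L)
Compute 2n - 1 = 2*5 - 1 = 9
Compute 4 * L = 4 * 1.39 = 5.56
f = 9 * 343 / 5.56
f = 555.22

555.22 Hz


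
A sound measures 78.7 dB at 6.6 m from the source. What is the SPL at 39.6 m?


Given values:
  SPL1 = 78.7 dB, r1 = 6.6 m, r2 = 39.6 m
Formula: SPL2 = SPL1 - 20 * log10(r2 / r1)
Compute ratio: r2 / r1 = 39.6 / 6.6 = 6.0
Compute log10: log10(6.0) = 0.778151
Compute drop: 20 * 0.778151 = 15.563
SPL2 = 78.7 - 15.563 = 63.14

63.14 dB


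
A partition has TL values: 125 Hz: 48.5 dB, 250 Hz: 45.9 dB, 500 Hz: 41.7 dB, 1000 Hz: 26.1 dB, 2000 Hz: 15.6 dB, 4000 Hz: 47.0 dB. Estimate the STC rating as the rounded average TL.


Given TL values at each frequency:
  125 Hz: 48.5 dB
  250 Hz: 45.9 dB
  500 Hz: 41.7 dB
  1000 Hz: 26.1 dB
  2000 Hz: 15.6 dB
  4000 Hz: 47.0 dB
Formula: STC ~ round(average of TL values)
Sum = 48.5 + 45.9 + 41.7 + 26.1 + 15.6 + 47.0 = 224.8
Average = 224.8 / 6 = 37.47
Rounded: 37

37


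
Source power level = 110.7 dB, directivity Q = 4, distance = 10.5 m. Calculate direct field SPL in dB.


Given values:
  Lw = 110.7 dB, Q = 4, r = 10.5 m
Formula: SPL = Lw + 10 * log10(Q / (4 * pi * r^2))
Compute 4 * pi * r^2 = 4 * pi * 10.5^2 = 1385.4424
Compute Q / denom = 4 / 1385.4424 = 0.00288716
Compute 10 * log10(0.00288716) = -25.3953
SPL = 110.7 + (-25.3953) = 85.3

85.3 dB


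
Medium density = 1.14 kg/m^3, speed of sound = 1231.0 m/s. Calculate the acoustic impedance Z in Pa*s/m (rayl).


Given values:
  rho = 1.14 kg/m^3
  c = 1231.0 m/s
Formula: Z = rho * c
Z = 1.14 * 1231.0
Z = 1403.34

1403.34 rayl


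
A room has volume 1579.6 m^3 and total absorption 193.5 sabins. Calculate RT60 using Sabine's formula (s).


Given values:
  V = 1579.6 m^3
  A = 193.5 sabins
Formula: RT60 = 0.161 * V / A
Numerator: 0.161 * 1579.6 = 254.3156
RT60 = 254.3156 / 193.5 = 1.314

1.314 s


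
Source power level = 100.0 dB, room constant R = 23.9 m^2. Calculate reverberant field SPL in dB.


Given values:
  Lw = 100.0 dB, R = 23.9 m^2
Formula: SPL = Lw + 10 * log10(4 / R)
Compute 4 / R = 4 / 23.9 = 0.167364
Compute 10 * log10(0.167364) = -7.7634
SPL = 100.0 + (-7.7634) = 92.24

92.24 dB


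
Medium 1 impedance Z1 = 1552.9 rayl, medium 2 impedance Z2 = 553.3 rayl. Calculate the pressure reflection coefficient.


Given values:
  Z1 = 1552.9 rayl, Z2 = 553.3 rayl
Formula: R = (Z2 - Z1) / (Z2 + Z1)
Numerator: Z2 - Z1 = 553.3 - 1552.9 = -999.6
Denominator: Z2 + Z1 = 553.3 + 1552.9 = 2106.2
R = -999.6 / 2106.2 = -0.4746

-0.4746


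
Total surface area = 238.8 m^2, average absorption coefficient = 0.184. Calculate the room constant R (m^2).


Given values:
  S = 238.8 m^2, alpha = 0.184
Formula: R = S * alpha / (1 - alpha)
Numerator: 238.8 * 0.184 = 43.9392
Denominator: 1 - 0.184 = 0.816
R = 43.9392 / 0.816 = 53.85

53.85 m^2


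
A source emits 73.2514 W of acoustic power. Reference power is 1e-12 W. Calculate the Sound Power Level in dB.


Given values:
  W = 73.2514 W
  W_ref = 1e-12 W
Formula: SWL = 10 * log10(W / W_ref)
Compute ratio: W / W_ref = 73251400000000
Compute log10: log10(73251400000000) = 13.864816
Multiply: SWL = 10 * 13.864816 = 138.65

138.65 dB


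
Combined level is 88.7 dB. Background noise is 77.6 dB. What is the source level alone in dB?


Given values:
  L_total = 88.7 dB, L_bg = 77.6 dB
Formula: L_source = 10 * log10(10^(L_total/10) - 10^(L_bg/10))
Convert to linear:
  10^(88.7/10) = 741310241.3009
  10^(77.6/10) = 57543993.7337
Difference: 741310241.3009 - 57543993.7337 = 683766247.5672
L_source = 10 * log10(683766247.5672) = 88.35

88.35 dB


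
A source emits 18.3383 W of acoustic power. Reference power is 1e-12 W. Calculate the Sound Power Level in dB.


Given values:
  W = 18.3383 W
  W_ref = 1e-12 W
Formula: SWL = 10 * log10(W / W_ref)
Compute ratio: W / W_ref = 18338300000000
Compute log10: log10(18338300000000) = 13.263359
Multiply: SWL = 10 * 13.263359 = 132.63

132.63 dB


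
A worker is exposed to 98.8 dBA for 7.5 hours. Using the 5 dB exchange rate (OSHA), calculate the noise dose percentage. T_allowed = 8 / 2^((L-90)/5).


Given values:
  L = 98.8 dBA, T = 7.5 hours
Formula: T_allowed = 8 / 2^((L - 90) / 5)
Compute exponent: (98.8 - 90) / 5 = 1.76
Compute 2^(1.76) = 3.386981
T_allowed = 8 / 3.386981 = 2.361985 hours
Dose = (T / T_allowed) * 100
Dose = (7.5 / 2.361985) * 100 = 317.53

317.53 %


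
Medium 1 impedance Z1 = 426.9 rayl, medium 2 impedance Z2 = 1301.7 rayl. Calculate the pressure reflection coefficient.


Given values:
  Z1 = 426.9 rayl, Z2 = 1301.7 rayl
Formula: R = (Z2 - Z1) / (Z2 + Z1)
Numerator: Z2 - Z1 = 1301.7 - 426.9 = 874.8
Denominator: Z2 + Z1 = 1301.7 + 426.9 = 1728.6
R = 874.8 / 1728.6 = 0.5061

0.5061


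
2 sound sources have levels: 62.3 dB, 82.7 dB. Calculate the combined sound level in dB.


Formula: L_total = 10 * log10( sum(10^(Li/10)) )
  Source 1: 10^(62.3/10) = 1698243.6525
  Source 2: 10^(82.7/10) = 186208713.6663
Sum of linear values = 187906957.3188
L_total = 10 * log10(187906957.3188) = 82.74

82.74 dB


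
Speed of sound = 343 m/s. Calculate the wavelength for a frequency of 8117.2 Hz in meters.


Given values:
  c = 343 m/s, f = 8117.2 Hz
Formula: lambda = c / f
lambda = 343 / 8117.2
lambda = 0.0423

0.0423 m


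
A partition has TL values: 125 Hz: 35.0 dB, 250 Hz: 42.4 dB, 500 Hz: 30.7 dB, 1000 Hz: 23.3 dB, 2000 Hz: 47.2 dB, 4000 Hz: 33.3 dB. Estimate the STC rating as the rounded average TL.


Given TL values at each frequency:
  125 Hz: 35.0 dB
  250 Hz: 42.4 dB
  500 Hz: 30.7 dB
  1000 Hz: 23.3 dB
  2000 Hz: 47.2 dB
  4000 Hz: 33.3 dB
Formula: STC ~ round(average of TL values)
Sum = 35.0 + 42.4 + 30.7 + 23.3 + 47.2 + 33.3 = 211.9
Average = 211.9 / 6 = 35.32
Rounded: 35

35


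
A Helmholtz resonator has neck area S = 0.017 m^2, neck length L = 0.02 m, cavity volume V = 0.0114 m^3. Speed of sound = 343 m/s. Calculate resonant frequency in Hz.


Given values:
  S = 0.017 m^2, L = 0.02 m, V = 0.0114 m^3, c = 343 m/s
Formula: f = (c / (2*pi)) * sqrt(S / (V * L))
Compute V * L = 0.0114 * 0.02 = 0.000228
Compute S / (V * L) = 0.017 / 0.000228 = 74.5614
Compute sqrt(74.5614) = 8.634894
Compute c / (2*pi) = 343 / 6.283185 = 54.590148
f = 54.590148 * 8.634894 = 471.38

471.38 Hz


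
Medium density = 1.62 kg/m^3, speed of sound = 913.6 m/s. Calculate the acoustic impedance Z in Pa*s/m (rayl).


Given values:
  rho = 1.62 kg/m^3
  c = 913.6 m/s
Formula: Z = rho * c
Z = 1.62 * 913.6
Z = 1480.03

1480.03 rayl


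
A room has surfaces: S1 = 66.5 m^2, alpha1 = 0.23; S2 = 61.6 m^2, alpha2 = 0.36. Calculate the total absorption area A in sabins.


Given surfaces:
  Surface 1: 66.5 * 0.23 = 15.295
  Surface 2: 61.6 * 0.36 = 22.176
Formula: A = sum(Si * alpha_i)
A = 15.295 + 22.176
A = 37.47

37.47 sabins


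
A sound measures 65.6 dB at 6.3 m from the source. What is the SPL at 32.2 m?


Given values:
  SPL1 = 65.6 dB, r1 = 6.3 m, r2 = 32.2 m
Formula: SPL2 = SPL1 - 20 * log10(r2 / r1)
Compute ratio: r2 / r1 = 32.2 / 6.3 = 5.1111
Compute log10: log10(5.1111) = 0.708514
Compute drop: 20 * 0.708514 = 14.1703
SPL2 = 65.6 - 14.1703 = 51.43

51.43 dB


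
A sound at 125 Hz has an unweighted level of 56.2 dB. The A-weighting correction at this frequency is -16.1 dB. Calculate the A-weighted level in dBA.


Given values:
  SPL = 56.2 dB
  A-weighting at 125 Hz = -16.1 dB
Formula: L_A = SPL + A_weight
L_A = 56.2 + (-16.1)
L_A = 40.1

40.1 dBA


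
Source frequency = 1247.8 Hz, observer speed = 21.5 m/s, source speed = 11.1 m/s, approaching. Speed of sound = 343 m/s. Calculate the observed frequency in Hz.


Given values:
  f_s = 1247.8 Hz, v_o = 21.5 m/s, v_s = 11.1 m/s
  Direction: approaching
Formula: f_o = f_s * (c + v_o) / (c - v_s)
Numerator: c + v_o = 343 + 21.5 = 364.5
Denominator: c - v_s = 343 - 11.1 = 331.9
f_o = 1247.8 * 364.5 / 331.9 = 1370.36

1370.36 Hz


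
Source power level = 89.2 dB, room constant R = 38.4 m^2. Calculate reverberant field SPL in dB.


Given values:
  Lw = 89.2 dB, R = 38.4 m^2
Formula: SPL = Lw + 10 * log10(4 / R)
Compute 4 / R = 4 / 38.4 = 0.104167
Compute 10 * log10(0.104167) = -9.8227
SPL = 89.2 + (-9.8227) = 79.38

79.38 dB


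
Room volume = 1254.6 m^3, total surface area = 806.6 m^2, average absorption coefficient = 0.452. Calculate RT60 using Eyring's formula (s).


Given values:
  V = 1254.6 m^3, S = 806.6 m^2, alpha = 0.452
Formula: RT60 = 0.161 * V / (-S * ln(1 - alpha))
Compute ln(1 - 0.452) = ln(0.548) = -0.60148
Denominator: -806.6 * -0.60148 = 485.1538
Numerator: 0.161 * 1254.6 = 201.9906
RT60 = 201.9906 / 485.1538 = 0.416

0.416 s


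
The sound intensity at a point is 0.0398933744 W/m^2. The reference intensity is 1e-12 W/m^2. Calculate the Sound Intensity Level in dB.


Given values:
  I = 0.0398933744 W/m^2
  I_ref = 1e-12 W/m^2
Formula: SIL = 10 * log10(I / I_ref)
Compute ratio: I / I_ref = 39893374400
Compute log10: log10(39893374400) = 10.600901
Multiply: SIL = 10 * 10.600901 = 106.01

106.01 dB


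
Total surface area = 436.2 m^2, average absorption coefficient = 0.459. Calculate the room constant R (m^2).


Given values:
  S = 436.2 m^2, alpha = 0.459
Formula: R = S * alpha / (1 - alpha)
Numerator: 436.2 * 0.459 = 200.2158
Denominator: 1 - 0.459 = 0.541
R = 200.2158 / 0.541 = 370.08

370.08 m^2


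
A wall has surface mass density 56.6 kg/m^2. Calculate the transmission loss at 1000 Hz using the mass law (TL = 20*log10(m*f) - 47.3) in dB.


Given values:
  m = 56.6 kg/m^2, f = 1000 Hz
Formula: TL = 20 * log10(m * f) - 47.3
Compute m * f = 56.6 * 1000 = 56600.0
Compute log10(56600.0) = 4.752816
Compute 20 * 4.752816 = 95.0563
TL = 95.0563 - 47.3 = 47.76

47.76 dB


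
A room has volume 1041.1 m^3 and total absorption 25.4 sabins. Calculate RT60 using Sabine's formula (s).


Given values:
  V = 1041.1 m^3
  A = 25.4 sabins
Formula: RT60 = 0.161 * V / A
Numerator: 0.161 * 1041.1 = 167.6171
RT60 = 167.6171 / 25.4 = 6.599

6.599 s


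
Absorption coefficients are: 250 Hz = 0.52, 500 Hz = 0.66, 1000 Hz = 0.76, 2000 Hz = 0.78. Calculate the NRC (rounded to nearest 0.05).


Given values:
  a_250 = 0.52, a_500 = 0.66
  a_1000 = 0.76, a_2000 = 0.78
Formula: NRC = (a250 + a500 + a1000 + a2000) / 4
Sum = 0.52 + 0.66 + 0.76 + 0.78 = 2.72
NRC = 2.72 / 4 = 0.68
Rounded to nearest 0.05: 0.7

0.7


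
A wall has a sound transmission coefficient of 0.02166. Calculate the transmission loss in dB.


Given values:
  tau = 0.02166
Formula: TL = 10 * log10(1 / tau)
Compute 1 / tau = 1 / 0.02166 = 46.1681
Compute log10(46.1681) = 1.664342
TL = 10 * 1.664342 = 16.64

16.64 dB


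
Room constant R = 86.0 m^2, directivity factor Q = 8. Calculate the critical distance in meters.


Given values:
  R = 86.0 m^2, Q = 8
Formula: d_c = 0.141 * sqrt(Q * R)
Compute Q * R = 8 * 86.0 = 688.0
Compute sqrt(688.0) = 26.2298
d_c = 0.141 * 26.2298 = 3.698

3.698 m


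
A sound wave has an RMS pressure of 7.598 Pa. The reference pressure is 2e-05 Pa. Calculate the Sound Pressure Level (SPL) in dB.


Given values:
  p = 7.598 Pa
  p_ref = 2e-05 Pa
Formula: SPL = 20 * log10(p / p_ref)
Compute ratio: p / p_ref = 7.598 / 2e-05 = 379900
Compute log10: log10(379900) = 5.579669
Multiply: SPL = 20 * 5.579669 = 111.59

111.59 dB


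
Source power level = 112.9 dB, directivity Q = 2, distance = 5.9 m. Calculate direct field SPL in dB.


Given values:
  Lw = 112.9 dB, Q = 2, r = 5.9 m
Formula: SPL = Lw + 10 * log10(Q / (4 * pi * r^2))
Compute 4 * pi * r^2 = 4 * pi * 5.9^2 = 437.4354
Compute Q / denom = 2 / 437.4354 = 0.0045721
Compute 10 * log10(0.0045721) = -23.3988
SPL = 112.9 + (-23.3988) = 89.5

89.5 dB


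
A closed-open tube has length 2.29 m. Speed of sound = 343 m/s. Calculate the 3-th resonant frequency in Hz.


Given values:
  Tube type: closed-open, L = 2.29 m, c = 343 m/s, n = 3
Formula: f_n = (2n - 1) * c / (4 * L)
Compute 2n - 1 = 2*3 - 1 = 5
Compute 4 * L = 4 * 2.29 = 9.16
f = 5 * 343 / 9.16
f = 187.23

187.23 Hz


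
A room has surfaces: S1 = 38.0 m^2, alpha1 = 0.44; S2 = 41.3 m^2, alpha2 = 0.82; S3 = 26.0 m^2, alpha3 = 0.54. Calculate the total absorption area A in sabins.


Given surfaces:
  Surface 1: 38.0 * 0.44 = 16.72
  Surface 2: 41.3 * 0.82 = 33.866
  Surface 3: 26.0 * 0.54 = 14.04
Formula: A = sum(Si * alpha_i)
A = 16.72 + 33.866 + 14.04
A = 64.63

64.63 sabins


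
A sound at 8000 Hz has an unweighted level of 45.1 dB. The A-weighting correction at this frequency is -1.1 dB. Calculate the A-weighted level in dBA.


Given values:
  SPL = 45.1 dB
  A-weighting at 8000 Hz = -1.1 dB
Formula: L_A = SPL + A_weight
L_A = 45.1 + (-1.1)
L_A = 44.0

44.0 dBA


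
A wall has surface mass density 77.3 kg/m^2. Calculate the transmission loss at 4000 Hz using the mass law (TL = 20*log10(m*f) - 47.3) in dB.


Given values:
  m = 77.3 kg/m^2, f = 4000 Hz
Formula: TL = 20 * log10(m * f) - 47.3
Compute m * f = 77.3 * 4000 = 309200.0
Compute log10(309200.0) = 5.490239
Compute 20 * 5.490239 = 109.8048
TL = 109.8048 - 47.3 = 62.5

62.5 dB


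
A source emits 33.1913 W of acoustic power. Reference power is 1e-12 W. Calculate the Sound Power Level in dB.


Given values:
  W = 33.1913 W
  W_ref = 1e-12 W
Formula: SWL = 10 * log10(W / W_ref)
Compute ratio: W / W_ref = 33191300000000
Compute log10: log10(33191300000000) = 13.521024
Multiply: SWL = 10 * 13.521024 = 135.21

135.21 dB


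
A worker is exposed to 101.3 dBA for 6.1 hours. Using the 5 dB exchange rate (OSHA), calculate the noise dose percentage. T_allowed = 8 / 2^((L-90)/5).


Given values:
  L = 101.3 dBA, T = 6.1 hours
Formula: T_allowed = 8 / 2^((L - 90) / 5)
Compute exponent: (101.3 - 90) / 5 = 2.26
Compute 2^(2.26) = 4.789915
T_allowed = 8 / 4.789915 = 1.670176 hours
Dose = (T / T_allowed) * 100
Dose = (6.1 / 1.670176) * 100 = 365.23

365.23 %


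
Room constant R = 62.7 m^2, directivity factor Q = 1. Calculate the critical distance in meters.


Given values:
  R = 62.7 m^2, Q = 1
Formula: d_c = 0.141 * sqrt(Q * R)
Compute Q * R = 1 * 62.7 = 62.7
Compute sqrt(62.7) = 7.9183
d_c = 0.141 * 7.9183 = 1.116

1.116 m


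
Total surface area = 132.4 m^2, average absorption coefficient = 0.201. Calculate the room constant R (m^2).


Given values:
  S = 132.4 m^2, alpha = 0.201
Formula: R = S * alpha / (1 - alpha)
Numerator: 132.4 * 0.201 = 26.6124
Denominator: 1 - 0.201 = 0.799
R = 26.6124 / 0.799 = 33.31

33.31 m^2


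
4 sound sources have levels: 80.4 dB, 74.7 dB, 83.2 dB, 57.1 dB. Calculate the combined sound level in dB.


Formula: L_total = 10 * log10( sum(10^(Li/10)) )
  Source 1: 10^(80.4/10) = 109647819.6143
  Source 2: 10^(74.7/10) = 29512092.2667
  Source 3: 10^(83.2/10) = 208929613.0854
  Source 4: 10^(57.1/10) = 512861.384
Sum of linear values = 348602386.3504
L_total = 10 * log10(348602386.3504) = 85.42

85.42 dB


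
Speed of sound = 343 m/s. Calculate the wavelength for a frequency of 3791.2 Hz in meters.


Given values:
  c = 343 m/s, f = 3791.2 Hz
Formula: lambda = c / f
lambda = 343 / 3791.2
lambda = 0.0905

0.0905 m


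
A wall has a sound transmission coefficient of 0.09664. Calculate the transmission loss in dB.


Given values:
  tau = 0.09664
Formula: TL = 10 * log10(1 / tau)
Compute 1 / tau = 1 / 0.09664 = 10.3477
Compute log10(10.3477) = 1.014844
TL = 10 * 1.014844 = 10.15

10.15 dB


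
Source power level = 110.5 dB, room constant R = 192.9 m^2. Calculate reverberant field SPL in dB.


Given values:
  Lw = 110.5 dB, R = 192.9 m^2
Formula: SPL = Lw + 10 * log10(4 / R)
Compute 4 / R = 4 / 192.9 = 0.020736
Compute 10 * log10(0.020736) = -16.8328
SPL = 110.5 + (-16.8328) = 93.67

93.67 dB


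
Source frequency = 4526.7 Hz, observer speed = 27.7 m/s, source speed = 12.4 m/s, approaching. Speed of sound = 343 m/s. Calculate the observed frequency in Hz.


Given values:
  f_s = 4526.7 Hz, v_o = 27.7 m/s, v_s = 12.4 m/s
  Direction: approaching
Formula: f_o = f_s * (c + v_o) / (c - v_s)
Numerator: c + v_o = 343 + 27.7 = 370.7
Denominator: c - v_s = 343 - 12.4 = 330.6
f_o = 4526.7 * 370.7 / 330.6 = 5075.76

5075.76 Hz


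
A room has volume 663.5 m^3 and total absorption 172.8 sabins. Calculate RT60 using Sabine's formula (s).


Given values:
  V = 663.5 m^3
  A = 172.8 sabins
Formula: RT60 = 0.161 * V / A
Numerator: 0.161 * 663.5 = 106.8235
RT60 = 106.8235 / 172.8 = 0.618

0.618 s


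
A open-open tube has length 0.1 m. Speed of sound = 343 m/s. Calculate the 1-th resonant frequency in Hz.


Given values:
  Tube type: open-open, L = 0.1 m, c = 343 m/s, n = 1
Formula: f_n = n * c / (2 * L)
Compute 2 * L = 2 * 0.1 = 0.2
f = 1 * 343 / 0.2
f = 1715.0

1715.0 Hz


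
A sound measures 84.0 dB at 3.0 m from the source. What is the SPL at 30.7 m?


Given values:
  SPL1 = 84.0 dB, r1 = 3.0 m, r2 = 30.7 m
Formula: SPL2 = SPL1 - 20 * log10(r2 / r1)
Compute ratio: r2 / r1 = 30.7 / 3.0 = 10.2333
Compute log10: log10(10.2333) = 1.010016
Compute drop: 20 * 1.010016 = 20.2003
SPL2 = 84.0 - 20.2003 = 63.8

63.8 dB


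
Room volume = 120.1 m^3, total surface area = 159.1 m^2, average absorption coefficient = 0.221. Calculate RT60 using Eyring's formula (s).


Given values:
  V = 120.1 m^3, S = 159.1 m^2, alpha = 0.221
Formula: RT60 = 0.161 * V / (-S * ln(1 - alpha))
Compute ln(1 - 0.221) = ln(0.779) = -0.249744
Denominator: -159.1 * -0.249744 = 39.7343
Numerator: 0.161 * 120.1 = 19.3361
RT60 = 19.3361 / 39.7343 = 0.487

0.487 s


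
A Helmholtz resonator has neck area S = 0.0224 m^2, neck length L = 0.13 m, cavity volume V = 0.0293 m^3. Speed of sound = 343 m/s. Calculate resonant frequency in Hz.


Given values:
  S = 0.0224 m^2, L = 0.13 m, V = 0.0293 m^3, c = 343 m/s
Formula: f = (c / (2*pi)) * sqrt(S / (V * L))
Compute V * L = 0.0293 * 0.13 = 0.003809
Compute S / (V * L) = 0.0224 / 0.003809 = 5.8808
Compute sqrt(5.8808) = 2.425036
Compute c / (2*pi) = 343 / 6.283185 = 54.590148
f = 54.590148 * 2.425036 = 132.38

132.38 Hz


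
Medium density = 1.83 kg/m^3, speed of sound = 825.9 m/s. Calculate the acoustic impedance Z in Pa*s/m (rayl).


Given values:
  rho = 1.83 kg/m^3
  c = 825.9 m/s
Formula: Z = rho * c
Z = 1.83 * 825.9
Z = 1511.4

1511.4 rayl


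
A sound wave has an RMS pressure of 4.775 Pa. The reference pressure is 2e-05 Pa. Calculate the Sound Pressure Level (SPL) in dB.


Given values:
  p = 4.775 Pa
  p_ref = 2e-05 Pa
Formula: SPL = 20 * log10(p / p_ref)
Compute ratio: p / p_ref = 4.775 / 2e-05 = 238750
Compute log10: log10(238750) = 5.377943
Multiply: SPL = 20 * 5.377943 = 107.56

107.56 dB


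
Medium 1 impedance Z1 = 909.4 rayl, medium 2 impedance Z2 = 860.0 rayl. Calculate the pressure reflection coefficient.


Given values:
  Z1 = 909.4 rayl, Z2 = 860.0 rayl
Formula: R = (Z2 - Z1) / (Z2 + Z1)
Numerator: Z2 - Z1 = 860.0 - 909.4 = -49.4
Denominator: Z2 + Z1 = 860.0 + 909.4 = 1769.4
R = -49.4 / 1769.4 = -0.0279

-0.0279


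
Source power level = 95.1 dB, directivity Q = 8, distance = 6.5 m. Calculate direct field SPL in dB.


Given values:
  Lw = 95.1 dB, Q = 8, r = 6.5 m
Formula: SPL = Lw + 10 * log10(Q / (4 * pi * r^2))
Compute 4 * pi * r^2 = 4 * pi * 6.5^2 = 530.9292
Compute Q / denom = 8 / 530.9292 = 0.01506792
Compute 10 * log10(0.01506792) = -18.2195
SPL = 95.1 + (-18.2195) = 76.88

76.88 dB


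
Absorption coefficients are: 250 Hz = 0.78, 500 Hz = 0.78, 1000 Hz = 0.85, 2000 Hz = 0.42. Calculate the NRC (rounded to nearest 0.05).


Given values:
  a_250 = 0.78, a_500 = 0.78
  a_1000 = 0.85, a_2000 = 0.42
Formula: NRC = (a250 + a500 + a1000 + a2000) / 4
Sum = 0.78 + 0.78 + 0.85 + 0.42 = 2.83
NRC = 2.83 / 4 = 0.7075
Rounded to nearest 0.05: 0.7

0.7


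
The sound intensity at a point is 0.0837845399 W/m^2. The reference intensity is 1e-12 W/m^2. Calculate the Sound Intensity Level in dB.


Given values:
  I = 0.0837845399 W/m^2
  I_ref = 1e-12 W/m^2
Formula: SIL = 10 * log10(I / I_ref)
Compute ratio: I / I_ref = 83784539900
Compute log10: log10(83784539900) = 10.923164
Multiply: SIL = 10 * 10.923164 = 109.23

109.23 dB


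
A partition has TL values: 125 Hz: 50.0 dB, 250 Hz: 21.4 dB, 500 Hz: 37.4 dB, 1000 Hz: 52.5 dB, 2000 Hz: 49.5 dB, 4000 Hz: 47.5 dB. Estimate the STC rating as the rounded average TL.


Given TL values at each frequency:
  125 Hz: 50.0 dB
  250 Hz: 21.4 dB
  500 Hz: 37.4 dB
  1000 Hz: 52.5 dB
  2000 Hz: 49.5 dB
  4000 Hz: 47.5 dB
Formula: STC ~ round(average of TL values)
Sum = 50.0 + 21.4 + 37.4 + 52.5 + 49.5 + 47.5 = 258.3
Average = 258.3 / 6 = 43.05
Rounded: 43

43


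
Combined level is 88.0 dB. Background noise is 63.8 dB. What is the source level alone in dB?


Given values:
  L_total = 88.0 dB, L_bg = 63.8 dB
Formula: L_source = 10 * log10(10^(L_total/10) - 10^(L_bg/10))
Convert to linear:
  10^(88.0/10) = 630957344.4802
  10^(63.8/10) = 2398832.919
Difference: 630957344.4802 - 2398832.919 = 628558511.5612
L_source = 10 * log10(628558511.5612) = 87.98

87.98 dB
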